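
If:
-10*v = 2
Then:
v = -1/5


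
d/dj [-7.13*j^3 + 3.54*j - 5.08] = 3.54 - 21.39*j^2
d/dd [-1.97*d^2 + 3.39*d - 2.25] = 3.39 - 3.94*d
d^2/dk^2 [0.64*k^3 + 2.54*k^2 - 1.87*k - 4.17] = 3.84*k + 5.08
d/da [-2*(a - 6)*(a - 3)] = 18 - 4*a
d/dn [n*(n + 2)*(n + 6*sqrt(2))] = 3*n^2 + 4*n + 12*sqrt(2)*n + 12*sqrt(2)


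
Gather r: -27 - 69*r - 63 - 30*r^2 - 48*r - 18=-30*r^2 - 117*r - 108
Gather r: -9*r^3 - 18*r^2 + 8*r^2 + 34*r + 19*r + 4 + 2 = -9*r^3 - 10*r^2 + 53*r + 6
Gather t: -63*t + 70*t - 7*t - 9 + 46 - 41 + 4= 0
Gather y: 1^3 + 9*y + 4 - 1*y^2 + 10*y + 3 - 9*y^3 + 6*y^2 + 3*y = -9*y^3 + 5*y^2 + 22*y + 8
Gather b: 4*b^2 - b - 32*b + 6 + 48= 4*b^2 - 33*b + 54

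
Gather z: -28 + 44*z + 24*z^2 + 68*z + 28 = 24*z^2 + 112*z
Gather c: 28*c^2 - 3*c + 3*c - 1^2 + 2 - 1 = 28*c^2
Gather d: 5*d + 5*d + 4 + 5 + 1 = 10*d + 10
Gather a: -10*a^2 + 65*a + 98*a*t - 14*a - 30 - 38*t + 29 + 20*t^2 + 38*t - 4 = -10*a^2 + a*(98*t + 51) + 20*t^2 - 5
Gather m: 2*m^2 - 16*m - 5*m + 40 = 2*m^2 - 21*m + 40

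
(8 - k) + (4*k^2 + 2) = 4*k^2 - k + 10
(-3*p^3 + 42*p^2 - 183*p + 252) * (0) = 0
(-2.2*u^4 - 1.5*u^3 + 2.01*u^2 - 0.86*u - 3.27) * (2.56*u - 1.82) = -5.632*u^5 + 0.164000000000001*u^4 + 7.8756*u^3 - 5.8598*u^2 - 6.806*u + 5.9514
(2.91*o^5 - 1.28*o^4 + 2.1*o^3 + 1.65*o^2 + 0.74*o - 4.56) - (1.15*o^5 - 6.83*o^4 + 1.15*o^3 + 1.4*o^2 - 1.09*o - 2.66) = 1.76*o^5 + 5.55*o^4 + 0.95*o^3 + 0.25*o^2 + 1.83*o - 1.9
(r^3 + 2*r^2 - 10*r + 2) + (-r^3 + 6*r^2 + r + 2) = 8*r^2 - 9*r + 4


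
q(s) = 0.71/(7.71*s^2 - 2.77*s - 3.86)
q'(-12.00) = 0.00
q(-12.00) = 0.00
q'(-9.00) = 0.00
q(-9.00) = 0.00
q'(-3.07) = 0.01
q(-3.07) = 0.01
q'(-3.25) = 0.01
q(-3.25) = 0.01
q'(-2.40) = 0.01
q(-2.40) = 0.02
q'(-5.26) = 0.00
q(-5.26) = 0.00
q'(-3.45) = 0.00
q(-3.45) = 0.01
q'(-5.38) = 0.00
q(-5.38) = 0.00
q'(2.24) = -0.03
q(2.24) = 0.02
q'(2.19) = -0.03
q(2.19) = 0.03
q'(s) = 0.71*(2.77 - 15.42*s)/(7.71*s^2 - 2.77*s - 3.86)^2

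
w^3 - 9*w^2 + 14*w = w*(w - 7)*(w - 2)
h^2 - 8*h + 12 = (h - 6)*(h - 2)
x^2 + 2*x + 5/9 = (x + 1/3)*(x + 5/3)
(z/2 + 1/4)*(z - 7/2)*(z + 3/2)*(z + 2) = z^4/2 + z^3/4 - 37*z^2/8 - 121*z/16 - 21/8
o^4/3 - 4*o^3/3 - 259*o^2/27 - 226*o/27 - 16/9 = (o/3 + 1)*(o - 8)*(o + 1/3)*(o + 2/3)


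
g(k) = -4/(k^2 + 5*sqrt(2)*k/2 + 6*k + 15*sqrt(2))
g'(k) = -4*(-2*k - 6 - 5*sqrt(2)/2)/(k^2 + 5*sqrt(2)*k/2 + 6*k + 15*sqrt(2))^2 = 8*(4*k + 5*sqrt(2) + 12)/(2*k^2 + 5*sqrt(2)*k + 12*k + 30*sqrt(2))^2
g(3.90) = -0.05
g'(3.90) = 0.01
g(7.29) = -0.03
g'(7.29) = 0.00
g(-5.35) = 3.39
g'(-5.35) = -3.35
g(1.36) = -0.11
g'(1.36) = 0.04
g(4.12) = -0.05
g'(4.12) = 0.01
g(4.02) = -0.05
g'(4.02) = 0.01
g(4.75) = -0.04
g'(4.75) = 0.01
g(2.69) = -0.07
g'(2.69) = 0.02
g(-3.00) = -2.49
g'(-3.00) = 5.48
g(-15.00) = -0.04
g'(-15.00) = -0.00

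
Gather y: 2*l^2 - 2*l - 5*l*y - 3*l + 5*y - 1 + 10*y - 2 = 2*l^2 - 5*l + y*(15 - 5*l) - 3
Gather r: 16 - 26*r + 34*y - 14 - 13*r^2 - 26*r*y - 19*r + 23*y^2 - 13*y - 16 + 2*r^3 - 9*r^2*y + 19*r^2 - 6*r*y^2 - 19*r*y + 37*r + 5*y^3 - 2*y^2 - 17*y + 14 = 2*r^3 + r^2*(6 - 9*y) + r*(-6*y^2 - 45*y - 8) + 5*y^3 + 21*y^2 + 4*y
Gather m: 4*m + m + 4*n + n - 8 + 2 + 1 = 5*m + 5*n - 5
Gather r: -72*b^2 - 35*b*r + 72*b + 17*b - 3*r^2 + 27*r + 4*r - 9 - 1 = -72*b^2 + 89*b - 3*r^2 + r*(31 - 35*b) - 10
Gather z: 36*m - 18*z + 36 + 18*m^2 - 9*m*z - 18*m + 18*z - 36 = 18*m^2 - 9*m*z + 18*m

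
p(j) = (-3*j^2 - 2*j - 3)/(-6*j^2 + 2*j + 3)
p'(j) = (-6*j - 2)/(-6*j^2 + 2*j + 3) + (12*j - 2)*(-3*j^2 - 2*j - 3)/(-6*j^2 + 2*j + 3)^2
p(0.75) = -5.50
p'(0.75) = -40.00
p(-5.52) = 0.44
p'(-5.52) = -0.01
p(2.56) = 0.89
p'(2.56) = -0.26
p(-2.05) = 0.44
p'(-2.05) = 0.05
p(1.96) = 1.14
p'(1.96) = -0.67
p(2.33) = 0.96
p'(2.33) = -0.36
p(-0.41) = -2.29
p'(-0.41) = 13.93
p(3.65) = 0.72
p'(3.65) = -0.09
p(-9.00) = 0.46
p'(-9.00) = 0.00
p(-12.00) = 0.46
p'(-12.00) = 0.00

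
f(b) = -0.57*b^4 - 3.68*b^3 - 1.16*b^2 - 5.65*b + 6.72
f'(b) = -2.28*b^3 - 11.04*b^2 - 2.32*b - 5.65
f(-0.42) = 9.14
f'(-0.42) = -6.45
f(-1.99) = 33.43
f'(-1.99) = -26.78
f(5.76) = -1395.00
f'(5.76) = -821.01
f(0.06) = 6.38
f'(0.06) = -5.83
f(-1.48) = 21.74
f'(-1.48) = -19.01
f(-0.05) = 7.00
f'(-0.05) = -5.56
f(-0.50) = 9.68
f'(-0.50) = -6.96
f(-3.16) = 72.28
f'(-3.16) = -36.62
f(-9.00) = -1093.44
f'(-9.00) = 783.11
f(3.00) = -166.20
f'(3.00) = -173.53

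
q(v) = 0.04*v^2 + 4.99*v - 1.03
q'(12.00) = 5.95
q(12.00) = 64.61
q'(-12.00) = 4.03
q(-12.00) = -55.15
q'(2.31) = 5.17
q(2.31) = 10.71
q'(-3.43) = 4.72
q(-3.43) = -17.68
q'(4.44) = 5.35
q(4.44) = 21.91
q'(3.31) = 5.25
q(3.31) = 15.93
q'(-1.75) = 4.85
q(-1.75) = -9.64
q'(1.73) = 5.13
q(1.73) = 7.72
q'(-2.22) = 4.81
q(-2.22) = -11.91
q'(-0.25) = 4.97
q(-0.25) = -2.28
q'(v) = 0.08*v + 4.99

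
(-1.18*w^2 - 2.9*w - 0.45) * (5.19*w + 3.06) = -6.1242*w^3 - 18.6618*w^2 - 11.2095*w - 1.377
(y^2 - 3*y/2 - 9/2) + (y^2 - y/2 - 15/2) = 2*y^2 - 2*y - 12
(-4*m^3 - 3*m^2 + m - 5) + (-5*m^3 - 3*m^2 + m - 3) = -9*m^3 - 6*m^2 + 2*m - 8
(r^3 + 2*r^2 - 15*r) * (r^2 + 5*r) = r^5 + 7*r^4 - 5*r^3 - 75*r^2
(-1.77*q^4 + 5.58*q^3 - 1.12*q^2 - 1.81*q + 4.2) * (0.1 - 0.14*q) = 0.2478*q^5 - 0.9582*q^4 + 0.7148*q^3 + 0.1414*q^2 - 0.769*q + 0.42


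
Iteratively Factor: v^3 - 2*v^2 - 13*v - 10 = (v + 1)*(v^2 - 3*v - 10) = (v - 5)*(v + 1)*(v + 2)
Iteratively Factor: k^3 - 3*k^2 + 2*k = (k - 2)*(k^2 - k) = k*(k - 2)*(k - 1)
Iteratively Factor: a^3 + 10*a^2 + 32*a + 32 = (a + 2)*(a^2 + 8*a + 16) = (a + 2)*(a + 4)*(a + 4)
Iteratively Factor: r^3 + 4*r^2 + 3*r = (r + 3)*(r^2 + r) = r*(r + 3)*(r + 1)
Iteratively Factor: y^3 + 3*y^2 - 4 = (y + 2)*(y^2 + y - 2) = (y - 1)*(y + 2)*(y + 2)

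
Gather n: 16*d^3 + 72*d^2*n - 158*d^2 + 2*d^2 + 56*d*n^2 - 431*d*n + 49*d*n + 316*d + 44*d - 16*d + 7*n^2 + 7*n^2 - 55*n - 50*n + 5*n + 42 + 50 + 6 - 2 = 16*d^3 - 156*d^2 + 344*d + n^2*(56*d + 14) + n*(72*d^2 - 382*d - 100) + 96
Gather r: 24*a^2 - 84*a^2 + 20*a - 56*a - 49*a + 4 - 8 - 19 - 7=-60*a^2 - 85*a - 30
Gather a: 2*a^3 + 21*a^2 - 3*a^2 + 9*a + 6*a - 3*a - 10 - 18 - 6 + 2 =2*a^3 + 18*a^2 + 12*a - 32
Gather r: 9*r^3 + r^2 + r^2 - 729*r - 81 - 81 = 9*r^3 + 2*r^2 - 729*r - 162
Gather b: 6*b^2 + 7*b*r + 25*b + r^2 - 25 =6*b^2 + b*(7*r + 25) + r^2 - 25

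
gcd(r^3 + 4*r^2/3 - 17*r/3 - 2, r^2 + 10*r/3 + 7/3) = 1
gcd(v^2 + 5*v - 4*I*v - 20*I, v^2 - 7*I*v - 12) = v - 4*I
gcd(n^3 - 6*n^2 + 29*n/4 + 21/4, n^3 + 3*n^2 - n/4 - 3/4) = n + 1/2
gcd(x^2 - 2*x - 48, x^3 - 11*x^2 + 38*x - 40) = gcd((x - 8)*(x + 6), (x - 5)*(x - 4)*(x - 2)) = 1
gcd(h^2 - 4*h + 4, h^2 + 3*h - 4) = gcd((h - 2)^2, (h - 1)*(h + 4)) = 1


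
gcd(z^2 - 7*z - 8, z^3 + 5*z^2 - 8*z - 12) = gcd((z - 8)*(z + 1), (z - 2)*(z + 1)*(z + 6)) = z + 1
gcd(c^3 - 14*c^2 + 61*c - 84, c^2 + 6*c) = 1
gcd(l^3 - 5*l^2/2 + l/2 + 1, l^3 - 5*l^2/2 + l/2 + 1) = l^3 - 5*l^2/2 + l/2 + 1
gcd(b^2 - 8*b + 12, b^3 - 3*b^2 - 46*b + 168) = b - 6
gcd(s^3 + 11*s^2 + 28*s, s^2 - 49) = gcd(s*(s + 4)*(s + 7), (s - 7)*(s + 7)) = s + 7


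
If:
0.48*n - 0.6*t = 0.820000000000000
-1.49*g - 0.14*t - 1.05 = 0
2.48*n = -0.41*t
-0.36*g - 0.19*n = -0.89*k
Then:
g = -0.59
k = -0.20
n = 0.20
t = -1.21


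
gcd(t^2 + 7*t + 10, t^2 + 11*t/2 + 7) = t + 2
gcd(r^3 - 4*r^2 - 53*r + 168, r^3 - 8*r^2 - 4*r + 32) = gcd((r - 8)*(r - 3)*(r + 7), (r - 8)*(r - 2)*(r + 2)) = r - 8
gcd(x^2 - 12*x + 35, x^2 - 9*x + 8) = 1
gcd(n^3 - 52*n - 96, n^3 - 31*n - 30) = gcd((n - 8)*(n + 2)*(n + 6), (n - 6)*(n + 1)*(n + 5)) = 1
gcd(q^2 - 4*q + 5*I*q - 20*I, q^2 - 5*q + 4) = q - 4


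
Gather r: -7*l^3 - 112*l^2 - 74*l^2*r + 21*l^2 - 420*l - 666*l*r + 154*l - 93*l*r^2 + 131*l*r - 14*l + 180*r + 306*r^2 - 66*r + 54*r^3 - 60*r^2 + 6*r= -7*l^3 - 91*l^2 - 280*l + 54*r^3 + r^2*(246 - 93*l) + r*(-74*l^2 - 535*l + 120)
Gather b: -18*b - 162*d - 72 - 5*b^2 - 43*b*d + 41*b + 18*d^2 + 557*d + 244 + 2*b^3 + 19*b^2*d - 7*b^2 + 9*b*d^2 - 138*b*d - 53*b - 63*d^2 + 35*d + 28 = 2*b^3 + b^2*(19*d - 12) + b*(9*d^2 - 181*d - 30) - 45*d^2 + 430*d + 200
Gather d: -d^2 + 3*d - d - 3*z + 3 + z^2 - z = -d^2 + 2*d + z^2 - 4*z + 3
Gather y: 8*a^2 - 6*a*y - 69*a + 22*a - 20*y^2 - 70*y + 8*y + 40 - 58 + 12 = 8*a^2 - 47*a - 20*y^2 + y*(-6*a - 62) - 6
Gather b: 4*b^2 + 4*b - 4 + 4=4*b^2 + 4*b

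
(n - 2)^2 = n^2 - 4*n + 4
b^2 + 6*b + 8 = (b + 2)*(b + 4)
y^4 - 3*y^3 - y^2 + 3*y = y*(y - 3)*(y - 1)*(y + 1)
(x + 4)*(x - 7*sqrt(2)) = x^2 - 7*sqrt(2)*x + 4*x - 28*sqrt(2)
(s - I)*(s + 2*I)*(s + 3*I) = s^3 + 4*I*s^2 - s + 6*I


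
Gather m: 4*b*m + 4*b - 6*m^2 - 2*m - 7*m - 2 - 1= 4*b - 6*m^2 + m*(4*b - 9) - 3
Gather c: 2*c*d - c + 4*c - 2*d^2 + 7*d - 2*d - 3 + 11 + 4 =c*(2*d + 3) - 2*d^2 + 5*d + 12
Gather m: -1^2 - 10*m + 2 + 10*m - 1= 0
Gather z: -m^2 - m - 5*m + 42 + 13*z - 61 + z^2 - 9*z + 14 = -m^2 - 6*m + z^2 + 4*z - 5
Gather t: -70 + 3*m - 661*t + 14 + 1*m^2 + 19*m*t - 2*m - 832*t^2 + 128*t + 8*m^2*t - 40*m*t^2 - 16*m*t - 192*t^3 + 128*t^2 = m^2 + m - 192*t^3 + t^2*(-40*m - 704) + t*(8*m^2 + 3*m - 533) - 56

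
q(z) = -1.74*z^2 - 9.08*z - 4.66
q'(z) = -3.48*z - 9.08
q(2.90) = -45.63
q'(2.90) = -19.17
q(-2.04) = 6.62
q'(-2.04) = -1.98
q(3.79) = -64.07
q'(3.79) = -22.27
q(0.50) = -9.64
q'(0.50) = -10.82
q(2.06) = -30.75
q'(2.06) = -16.25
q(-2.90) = 7.04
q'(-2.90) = 1.01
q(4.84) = -89.37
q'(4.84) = -25.92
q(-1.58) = 5.34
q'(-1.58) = -3.58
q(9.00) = -227.32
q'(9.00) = -40.40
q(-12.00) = -146.26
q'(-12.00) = 32.68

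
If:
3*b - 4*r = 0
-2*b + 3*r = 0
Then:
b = 0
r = 0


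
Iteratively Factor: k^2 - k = (k - 1)*(k)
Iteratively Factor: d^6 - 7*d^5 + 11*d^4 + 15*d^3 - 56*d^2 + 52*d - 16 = (d - 4)*(d^5 - 3*d^4 - d^3 + 11*d^2 - 12*d + 4) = (d - 4)*(d - 2)*(d^4 - d^3 - 3*d^2 + 5*d - 2) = (d - 4)*(d - 2)*(d + 2)*(d^3 - 3*d^2 + 3*d - 1) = (d - 4)*(d - 2)*(d - 1)*(d + 2)*(d^2 - 2*d + 1) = (d - 4)*(d - 2)*(d - 1)^2*(d + 2)*(d - 1)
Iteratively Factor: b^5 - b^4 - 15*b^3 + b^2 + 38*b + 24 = (b - 2)*(b^4 + b^3 - 13*b^2 - 25*b - 12) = (b - 2)*(b + 1)*(b^3 - 13*b - 12) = (b - 4)*(b - 2)*(b + 1)*(b^2 + 4*b + 3) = (b - 4)*(b - 2)*(b + 1)^2*(b + 3)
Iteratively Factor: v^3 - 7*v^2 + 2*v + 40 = (v - 4)*(v^2 - 3*v - 10) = (v - 5)*(v - 4)*(v + 2)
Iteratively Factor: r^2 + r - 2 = (r + 2)*(r - 1)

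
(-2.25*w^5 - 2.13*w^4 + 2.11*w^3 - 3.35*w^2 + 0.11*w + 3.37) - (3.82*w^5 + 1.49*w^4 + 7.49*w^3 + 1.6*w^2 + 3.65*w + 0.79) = -6.07*w^5 - 3.62*w^4 - 5.38*w^3 - 4.95*w^2 - 3.54*w + 2.58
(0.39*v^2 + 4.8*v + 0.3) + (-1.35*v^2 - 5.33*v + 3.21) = -0.96*v^2 - 0.53*v + 3.51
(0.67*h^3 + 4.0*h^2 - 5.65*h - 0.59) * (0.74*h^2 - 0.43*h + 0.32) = 0.4958*h^5 + 2.6719*h^4 - 5.6866*h^3 + 3.2729*h^2 - 1.5543*h - 0.1888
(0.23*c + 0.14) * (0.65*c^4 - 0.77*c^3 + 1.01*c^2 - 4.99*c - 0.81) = 0.1495*c^5 - 0.0861*c^4 + 0.1245*c^3 - 1.0063*c^2 - 0.8849*c - 0.1134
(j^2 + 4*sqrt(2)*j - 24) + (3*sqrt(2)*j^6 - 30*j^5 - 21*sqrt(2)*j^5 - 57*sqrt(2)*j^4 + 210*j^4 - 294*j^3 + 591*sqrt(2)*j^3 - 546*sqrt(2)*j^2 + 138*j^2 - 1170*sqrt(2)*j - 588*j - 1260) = 3*sqrt(2)*j^6 - 30*j^5 - 21*sqrt(2)*j^5 - 57*sqrt(2)*j^4 + 210*j^4 - 294*j^3 + 591*sqrt(2)*j^3 - 546*sqrt(2)*j^2 + 139*j^2 - 1166*sqrt(2)*j - 588*j - 1284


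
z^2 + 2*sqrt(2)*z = z*(z + 2*sqrt(2))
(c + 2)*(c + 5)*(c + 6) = c^3 + 13*c^2 + 52*c + 60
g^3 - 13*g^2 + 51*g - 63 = (g - 7)*(g - 3)^2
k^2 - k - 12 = (k - 4)*(k + 3)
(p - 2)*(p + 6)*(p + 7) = p^3 + 11*p^2 + 16*p - 84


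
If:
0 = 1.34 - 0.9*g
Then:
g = 1.49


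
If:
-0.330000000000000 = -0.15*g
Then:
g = 2.20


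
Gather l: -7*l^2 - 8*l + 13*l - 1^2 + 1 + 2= -7*l^2 + 5*l + 2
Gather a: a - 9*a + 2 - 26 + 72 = 48 - 8*a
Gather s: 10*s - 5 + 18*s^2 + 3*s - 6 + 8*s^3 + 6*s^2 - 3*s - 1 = 8*s^3 + 24*s^2 + 10*s - 12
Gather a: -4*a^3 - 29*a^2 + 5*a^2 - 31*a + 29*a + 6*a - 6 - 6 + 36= -4*a^3 - 24*a^2 + 4*a + 24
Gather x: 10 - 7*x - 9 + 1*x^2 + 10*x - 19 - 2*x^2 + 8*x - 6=-x^2 + 11*x - 24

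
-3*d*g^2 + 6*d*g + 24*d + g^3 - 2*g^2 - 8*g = (-3*d + g)*(g - 4)*(g + 2)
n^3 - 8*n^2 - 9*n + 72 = (n - 8)*(n - 3)*(n + 3)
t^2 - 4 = (t - 2)*(t + 2)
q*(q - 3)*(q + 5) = q^3 + 2*q^2 - 15*q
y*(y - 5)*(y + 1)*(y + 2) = y^4 - 2*y^3 - 13*y^2 - 10*y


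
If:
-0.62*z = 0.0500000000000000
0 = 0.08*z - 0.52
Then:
No Solution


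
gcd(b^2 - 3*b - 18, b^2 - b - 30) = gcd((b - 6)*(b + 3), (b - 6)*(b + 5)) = b - 6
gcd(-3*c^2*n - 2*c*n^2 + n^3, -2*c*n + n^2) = n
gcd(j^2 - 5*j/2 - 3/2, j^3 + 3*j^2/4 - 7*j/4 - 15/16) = j + 1/2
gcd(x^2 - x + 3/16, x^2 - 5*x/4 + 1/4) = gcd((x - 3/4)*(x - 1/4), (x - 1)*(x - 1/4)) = x - 1/4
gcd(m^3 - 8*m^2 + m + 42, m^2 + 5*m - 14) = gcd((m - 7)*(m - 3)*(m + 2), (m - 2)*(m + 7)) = 1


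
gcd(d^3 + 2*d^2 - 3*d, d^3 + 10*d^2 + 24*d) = d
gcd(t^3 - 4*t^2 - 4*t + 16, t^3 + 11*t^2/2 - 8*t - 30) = t + 2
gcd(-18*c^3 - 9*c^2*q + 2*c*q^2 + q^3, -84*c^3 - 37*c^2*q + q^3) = 3*c + q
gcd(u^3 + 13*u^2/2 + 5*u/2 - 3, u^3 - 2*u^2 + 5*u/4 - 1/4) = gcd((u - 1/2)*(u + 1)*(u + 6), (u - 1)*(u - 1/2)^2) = u - 1/2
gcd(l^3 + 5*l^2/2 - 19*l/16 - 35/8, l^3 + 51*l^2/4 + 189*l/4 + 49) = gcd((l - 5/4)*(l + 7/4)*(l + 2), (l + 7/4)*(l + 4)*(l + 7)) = l + 7/4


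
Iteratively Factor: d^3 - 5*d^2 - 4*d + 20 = (d - 2)*(d^2 - 3*d - 10) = (d - 5)*(d - 2)*(d + 2)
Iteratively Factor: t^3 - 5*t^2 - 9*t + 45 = (t + 3)*(t^2 - 8*t + 15) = (t - 3)*(t + 3)*(t - 5)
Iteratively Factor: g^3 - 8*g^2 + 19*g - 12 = (g - 4)*(g^2 - 4*g + 3) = (g - 4)*(g - 1)*(g - 3)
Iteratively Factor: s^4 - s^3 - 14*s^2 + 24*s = (s)*(s^3 - s^2 - 14*s + 24) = s*(s - 2)*(s^2 + s - 12) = s*(s - 3)*(s - 2)*(s + 4)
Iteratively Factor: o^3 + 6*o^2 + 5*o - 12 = (o + 3)*(o^2 + 3*o - 4) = (o - 1)*(o + 3)*(o + 4)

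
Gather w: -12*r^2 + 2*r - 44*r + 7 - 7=-12*r^2 - 42*r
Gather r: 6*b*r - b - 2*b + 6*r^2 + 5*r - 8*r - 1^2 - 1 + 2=-3*b + 6*r^2 + r*(6*b - 3)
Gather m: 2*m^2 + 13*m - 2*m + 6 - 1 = 2*m^2 + 11*m + 5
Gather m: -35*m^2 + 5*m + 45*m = -35*m^2 + 50*m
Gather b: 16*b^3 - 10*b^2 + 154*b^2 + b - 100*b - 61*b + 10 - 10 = 16*b^3 + 144*b^2 - 160*b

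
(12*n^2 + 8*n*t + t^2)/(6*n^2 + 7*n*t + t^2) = (2*n + t)/(n + t)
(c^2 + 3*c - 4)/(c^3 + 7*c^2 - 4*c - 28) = (c^2 + 3*c - 4)/(c^3 + 7*c^2 - 4*c - 28)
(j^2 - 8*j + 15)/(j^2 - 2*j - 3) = (j - 5)/(j + 1)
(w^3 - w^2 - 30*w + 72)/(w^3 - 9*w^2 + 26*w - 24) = (w + 6)/(w - 2)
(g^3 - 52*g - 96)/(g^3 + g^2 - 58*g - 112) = (g + 6)/(g + 7)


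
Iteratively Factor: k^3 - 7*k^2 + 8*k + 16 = (k - 4)*(k^2 - 3*k - 4) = (k - 4)^2*(k + 1)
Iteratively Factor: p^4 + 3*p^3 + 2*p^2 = (p)*(p^3 + 3*p^2 + 2*p) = p*(p + 1)*(p^2 + 2*p) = p^2*(p + 1)*(p + 2)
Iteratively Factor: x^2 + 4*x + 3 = (x + 1)*(x + 3)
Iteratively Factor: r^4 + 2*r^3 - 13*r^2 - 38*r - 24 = (r + 2)*(r^3 - 13*r - 12) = (r + 1)*(r + 2)*(r^2 - r - 12) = (r + 1)*(r + 2)*(r + 3)*(r - 4)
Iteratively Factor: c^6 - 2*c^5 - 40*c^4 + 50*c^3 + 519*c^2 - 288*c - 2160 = (c + 3)*(c^5 - 5*c^4 - 25*c^3 + 125*c^2 + 144*c - 720) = (c + 3)*(c + 4)*(c^4 - 9*c^3 + 11*c^2 + 81*c - 180) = (c - 3)*(c + 3)*(c + 4)*(c^3 - 6*c^2 - 7*c + 60) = (c - 5)*(c - 3)*(c + 3)*(c + 4)*(c^2 - c - 12) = (c - 5)*(c - 3)*(c + 3)^2*(c + 4)*(c - 4)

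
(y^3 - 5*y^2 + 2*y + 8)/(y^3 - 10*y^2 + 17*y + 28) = (y - 2)/(y - 7)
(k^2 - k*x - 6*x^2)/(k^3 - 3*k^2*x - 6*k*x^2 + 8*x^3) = (k - 3*x)/(k^2 - 5*k*x + 4*x^2)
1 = 1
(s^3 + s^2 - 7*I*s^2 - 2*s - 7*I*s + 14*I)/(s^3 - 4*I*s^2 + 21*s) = (s^2 + s - 2)/(s*(s + 3*I))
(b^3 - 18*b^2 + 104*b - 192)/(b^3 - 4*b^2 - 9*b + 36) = (b^2 - 14*b + 48)/(b^2 - 9)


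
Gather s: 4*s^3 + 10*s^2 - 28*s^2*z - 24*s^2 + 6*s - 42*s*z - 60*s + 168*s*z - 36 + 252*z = 4*s^3 + s^2*(-28*z - 14) + s*(126*z - 54) + 252*z - 36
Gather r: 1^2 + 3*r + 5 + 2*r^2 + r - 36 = 2*r^2 + 4*r - 30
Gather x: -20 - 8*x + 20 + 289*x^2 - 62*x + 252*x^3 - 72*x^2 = 252*x^3 + 217*x^2 - 70*x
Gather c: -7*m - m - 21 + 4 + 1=-8*m - 16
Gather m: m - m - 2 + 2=0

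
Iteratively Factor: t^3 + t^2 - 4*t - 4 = (t - 2)*(t^2 + 3*t + 2) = (t - 2)*(t + 2)*(t + 1)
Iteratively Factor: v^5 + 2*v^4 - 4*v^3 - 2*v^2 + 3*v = (v + 1)*(v^4 + v^3 - 5*v^2 + 3*v) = (v - 1)*(v + 1)*(v^3 + 2*v^2 - 3*v) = (v - 1)^2*(v + 1)*(v^2 + 3*v) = (v - 1)^2*(v + 1)*(v + 3)*(v)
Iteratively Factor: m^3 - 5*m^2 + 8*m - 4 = (m - 2)*(m^2 - 3*m + 2) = (m - 2)*(m - 1)*(m - 2)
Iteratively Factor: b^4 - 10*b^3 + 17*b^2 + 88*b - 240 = (b - 4)*(b^3 - 6*b^2 - 7*b + 60) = (b - 5)*(b - 4)*(b^2 - b - 12) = (b - 5)*(b - 4)^2*(b + 3)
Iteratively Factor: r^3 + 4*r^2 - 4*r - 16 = (r - 2)*(r^2 + 6*r + 8) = (r - 2)*(r + 4)*(r + 2)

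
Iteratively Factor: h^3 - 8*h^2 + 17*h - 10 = (h - 1)*(h^2 - 7*h + 10) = (h - 2)*(h - 1)*(h - 5)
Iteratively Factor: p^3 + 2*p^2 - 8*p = (p - 2)*(p^2 + 4*p) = (p - 2)*(p + 4)*(p)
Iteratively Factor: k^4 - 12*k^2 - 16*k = (k - 4)*(k^3 + 4*k^2 + 4*k) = k*(k - 4)*(k^2 + 4*k + 4) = k*(k - 4)*(k + 2)*(k + 2)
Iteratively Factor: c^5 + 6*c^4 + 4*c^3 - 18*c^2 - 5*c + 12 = (c + 1)*(c^4 + 5*c^3 - c^2 - 17*c + 12) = (c - 1)*(c + 1)*(c^3 + 6*c^2 + 5*c - 12) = (c - 1)*(c + 1)*(c + 3)*(c^2 + 3*c - 4) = (c - 1)^2*(c + 1)*(c + 3)*(c + 4)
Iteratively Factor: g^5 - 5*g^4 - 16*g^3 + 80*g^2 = (g)*(g^4 - 5*g^3 - 16*g^2 + 80*g) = g^2*(g^3 - 5*g^2 - 16*g + 80) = g^2*(g - 5)*(g^2 - 16) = g^2*(g - 5)*(g - 4)*(g + 4)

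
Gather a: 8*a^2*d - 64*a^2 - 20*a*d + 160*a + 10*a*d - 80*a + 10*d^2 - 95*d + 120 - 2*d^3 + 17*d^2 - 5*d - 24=a^2*(8*d - 64) + a*(80 - 10*d) - 2*d^3 + 27*d^2 - 100*d + 96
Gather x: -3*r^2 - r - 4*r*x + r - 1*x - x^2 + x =-3*r^2 - 4*r*x - x^2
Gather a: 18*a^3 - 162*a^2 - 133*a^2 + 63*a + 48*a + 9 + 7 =18*a^3 - 295*a^2 + 111*a + 16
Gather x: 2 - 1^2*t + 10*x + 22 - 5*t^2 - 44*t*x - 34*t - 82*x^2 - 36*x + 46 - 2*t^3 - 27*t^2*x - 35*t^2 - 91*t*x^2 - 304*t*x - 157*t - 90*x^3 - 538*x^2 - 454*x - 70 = -2*t^3 - 40*t^2 - 192*t - 90*x^3 + x^2*(-91*t - 620) + x*(-27*t^2 - 348*t - 480)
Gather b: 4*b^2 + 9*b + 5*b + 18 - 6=4*b^2 + 14*b + 12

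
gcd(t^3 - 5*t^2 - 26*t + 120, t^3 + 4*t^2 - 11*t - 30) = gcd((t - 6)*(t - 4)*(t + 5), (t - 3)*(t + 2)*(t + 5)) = t + 5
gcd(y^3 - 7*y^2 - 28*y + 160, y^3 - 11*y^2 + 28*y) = y - 4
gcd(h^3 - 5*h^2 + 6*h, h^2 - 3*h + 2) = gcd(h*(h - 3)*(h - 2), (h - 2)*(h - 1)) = h - 2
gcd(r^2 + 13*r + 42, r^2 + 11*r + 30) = r + 6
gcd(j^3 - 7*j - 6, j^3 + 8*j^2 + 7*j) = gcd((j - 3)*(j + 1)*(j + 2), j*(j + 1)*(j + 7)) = j + 1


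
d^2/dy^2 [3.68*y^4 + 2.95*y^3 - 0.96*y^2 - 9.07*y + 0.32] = 44.16*y^2 + 17.7*y - 1.92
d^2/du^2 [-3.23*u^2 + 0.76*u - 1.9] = -6.46000000000000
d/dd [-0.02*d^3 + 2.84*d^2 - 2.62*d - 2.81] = -0.06*d^2 + 5.68*d - 2.62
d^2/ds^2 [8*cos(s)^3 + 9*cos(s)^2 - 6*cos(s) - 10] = -18*cos(2*s) - 18*cos(3*s)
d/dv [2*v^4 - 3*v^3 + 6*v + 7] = 8*v^3 - 9*v^2 + 6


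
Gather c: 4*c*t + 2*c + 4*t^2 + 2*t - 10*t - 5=c*(4*t + 2) + 4*t^2 - 8*t - 5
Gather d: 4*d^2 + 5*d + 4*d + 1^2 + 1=4*d^2 + 9*d + 2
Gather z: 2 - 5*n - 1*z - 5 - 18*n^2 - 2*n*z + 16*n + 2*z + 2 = -18*n^2 + 11*n + z*(1 - 2*n) - 1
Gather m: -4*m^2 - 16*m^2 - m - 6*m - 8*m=-20*m^2 - 15*m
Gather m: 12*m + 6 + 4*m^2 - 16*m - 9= 4*m^2 - 4*m - 3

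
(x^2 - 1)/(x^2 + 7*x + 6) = (x - 1)/(x + 6)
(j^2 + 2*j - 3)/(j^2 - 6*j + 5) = (j + 3)/(j - 5)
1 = 1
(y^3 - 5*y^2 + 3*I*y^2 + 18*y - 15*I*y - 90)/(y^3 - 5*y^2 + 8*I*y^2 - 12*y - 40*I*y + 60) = (y - 3*I)/(y + 2*I)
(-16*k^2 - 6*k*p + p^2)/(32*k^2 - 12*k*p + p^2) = (2*k + p)/(-4*k + p)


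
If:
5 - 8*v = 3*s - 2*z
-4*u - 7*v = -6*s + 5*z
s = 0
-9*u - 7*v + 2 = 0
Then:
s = 0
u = -67/430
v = 209/430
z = -239/430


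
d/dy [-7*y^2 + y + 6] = 1 - 14*y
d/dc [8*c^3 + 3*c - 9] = 24*c^2 + 3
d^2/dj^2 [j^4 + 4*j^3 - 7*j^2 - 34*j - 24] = 12*j^2 + 24*j - 14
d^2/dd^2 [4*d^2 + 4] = 8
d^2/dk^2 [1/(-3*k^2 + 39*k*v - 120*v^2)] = 2*(k^2 - 13*k*v + 40*v^2 - (2*k - 13*v)^2)/(3*(k^2 - 13*k*v + 40*v^2)^3)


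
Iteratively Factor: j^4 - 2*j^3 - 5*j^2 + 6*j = (j + 2)*(j^3 - 4*j^2 + 3*j) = (j - 3)*(j + 2)*(j^2 - j) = (j - 3)*(j - 1)*(j + 2)*(j)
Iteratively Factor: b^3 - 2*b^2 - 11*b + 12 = (b - 4)*(b^2 + 2*b - 3) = (b - 4)*(b - 1)*(b + 3)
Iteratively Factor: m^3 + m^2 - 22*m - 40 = (m - 5)*(m^2 + 6*m + 8) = (m - 5)*(m + 2)*(m + 4)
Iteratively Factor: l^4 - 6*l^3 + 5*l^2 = (l)*(l^3 - 6*l^2 + 5*l) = l*(l - 1)*(l^2 - 5*l) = l^2*(l - 1)*(l - 5)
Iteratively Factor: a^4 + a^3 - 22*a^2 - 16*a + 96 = (a + 3)*(a^3 - 2*a^2 - 16*a + 32) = (a - 4)*(a + 3)*(a^2 + 2*a - 8) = (a - 4)*(a - 2)*(a + 3)*(a + 4)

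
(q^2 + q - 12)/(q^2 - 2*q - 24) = (q - 3)/(q - 6)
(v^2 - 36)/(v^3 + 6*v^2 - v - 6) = (v - 6)/(v^2 - 1)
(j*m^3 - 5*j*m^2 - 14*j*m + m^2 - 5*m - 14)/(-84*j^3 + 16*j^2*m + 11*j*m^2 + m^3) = (j*m^3 - 5*j*m^2 - 14*j*m + m^2 - 5*m - 14)/(-84*j^3 + 16*j^2*m + 11*j*m^2 + m^3)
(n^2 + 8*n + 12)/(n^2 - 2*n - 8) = (n + 6)/(n - 4)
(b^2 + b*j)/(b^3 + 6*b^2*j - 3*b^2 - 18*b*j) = (b + j)/(b^2 + 6*b*j - 3*b - 18*j)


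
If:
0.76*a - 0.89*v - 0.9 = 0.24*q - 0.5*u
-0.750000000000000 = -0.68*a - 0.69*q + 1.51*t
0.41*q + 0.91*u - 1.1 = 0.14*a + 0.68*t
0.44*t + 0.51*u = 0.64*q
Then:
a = 1.20557569760551*v + 0.820121541153046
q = 1.09259771292723*v + 1.16514796035235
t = 1.04217476575598*v + 0.405056119620655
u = 0.471971841844698*v + 1.1126862784165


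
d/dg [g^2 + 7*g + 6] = 2*g + 7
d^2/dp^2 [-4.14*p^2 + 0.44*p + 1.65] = -8.28000000000000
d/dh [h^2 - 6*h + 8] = 2*h - 6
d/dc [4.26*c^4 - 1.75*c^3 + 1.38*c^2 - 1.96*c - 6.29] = 17.04*c^3 - 5.25*c^2 + 2.76*c - 1.96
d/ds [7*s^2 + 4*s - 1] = 14*s + 4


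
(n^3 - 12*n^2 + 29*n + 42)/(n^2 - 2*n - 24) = (n^2 - 6*n - 7)/(n + 4)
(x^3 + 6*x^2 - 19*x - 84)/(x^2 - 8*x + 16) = (x^2 + 10*x + 21)/(x - 4)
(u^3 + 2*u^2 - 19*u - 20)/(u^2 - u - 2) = (u^2 + u - 20)/(u - 2)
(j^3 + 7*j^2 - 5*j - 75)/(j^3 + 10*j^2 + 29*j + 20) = (j^2 + 2*j - 15)/(j^2 + 5*j + 4)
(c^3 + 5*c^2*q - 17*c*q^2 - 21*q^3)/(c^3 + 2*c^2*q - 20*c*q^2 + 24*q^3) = (c^3 + 5*c^2*q - 17*c*q^2 - 21*q^3)/(c^3 + 2*c^2*q - 20*c*q^2 + 24*q^3)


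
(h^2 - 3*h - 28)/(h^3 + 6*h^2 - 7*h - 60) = (h - 7)/(h^2 + 2*h - 15)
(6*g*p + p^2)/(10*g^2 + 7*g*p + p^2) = p*(6*g + p)/(10*g^2 + 7*g*p + p^2)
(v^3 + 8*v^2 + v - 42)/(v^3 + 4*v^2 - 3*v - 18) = (v + 7)/(v + 3)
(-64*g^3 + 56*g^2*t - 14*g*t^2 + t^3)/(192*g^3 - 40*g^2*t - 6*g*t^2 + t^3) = (-2*g + t)/(6*g + t)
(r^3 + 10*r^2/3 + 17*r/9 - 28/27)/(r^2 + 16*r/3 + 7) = (r^2 + r - 4/9)/(r + 3)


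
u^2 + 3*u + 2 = (u + 1)*(u + 2)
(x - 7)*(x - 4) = x^2 - 11*x + 28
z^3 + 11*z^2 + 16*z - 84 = (z - 2)*(z + 6)*(z + 7)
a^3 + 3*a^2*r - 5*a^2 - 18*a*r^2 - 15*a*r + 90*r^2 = (a - 5)*(a - 3*r)*(a + 6*r)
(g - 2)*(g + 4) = g^2 + 2*g - 8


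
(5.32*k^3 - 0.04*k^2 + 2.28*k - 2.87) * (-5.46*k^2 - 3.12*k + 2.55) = -29.0472*k^5 - 16.38*k^4 + 1.242*k^3 + 8.4546*k^2 + 14.7684*k - 7.3185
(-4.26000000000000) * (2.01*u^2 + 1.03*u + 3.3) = -8.5626*u^2 - 4.3878*u - 14.058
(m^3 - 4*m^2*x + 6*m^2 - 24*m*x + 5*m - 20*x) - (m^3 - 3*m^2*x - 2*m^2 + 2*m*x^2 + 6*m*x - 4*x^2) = -m^2*x + 8*m^2 - 2*m*x^2 - 30*m*x + 5*m + 4*x^2 - 20*x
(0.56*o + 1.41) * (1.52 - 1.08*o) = -0.6048*o^2 - 0.6716*o + 2.1432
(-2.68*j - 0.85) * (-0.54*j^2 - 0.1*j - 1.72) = 1.4472*j^3 + 0.727*j^2 + 4.6946*j + 1.462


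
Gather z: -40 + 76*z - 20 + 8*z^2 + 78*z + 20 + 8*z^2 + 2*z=16*z^2 + 156*z - 40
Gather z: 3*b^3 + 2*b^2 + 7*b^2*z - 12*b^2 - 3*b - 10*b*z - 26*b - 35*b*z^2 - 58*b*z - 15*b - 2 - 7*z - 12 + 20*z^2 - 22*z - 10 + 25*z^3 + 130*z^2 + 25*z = 3*b^3 - 10*b^2 - 44*b + 25*z^3 + z^2*(150 - 35*b) + z*(7*b^2 - 68*b - 4) - 24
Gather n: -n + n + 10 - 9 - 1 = 0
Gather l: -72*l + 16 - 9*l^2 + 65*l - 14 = -9*l^2 - 7*l + 2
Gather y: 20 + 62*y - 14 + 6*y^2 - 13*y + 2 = 6*y^2 + 49*y + 8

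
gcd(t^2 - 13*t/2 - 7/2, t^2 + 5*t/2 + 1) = t + 1/2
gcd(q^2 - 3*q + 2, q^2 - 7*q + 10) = q - 2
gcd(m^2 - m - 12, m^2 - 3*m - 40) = 1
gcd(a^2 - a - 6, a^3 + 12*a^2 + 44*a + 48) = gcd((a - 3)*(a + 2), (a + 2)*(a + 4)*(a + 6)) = a + 2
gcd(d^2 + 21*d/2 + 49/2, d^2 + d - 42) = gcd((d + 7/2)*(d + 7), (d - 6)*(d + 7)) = d + 7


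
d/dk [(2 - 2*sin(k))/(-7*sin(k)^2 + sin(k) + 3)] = 2*(-7*sin(k)^2 + 14*sin(k) - 4)*cos(k)/(-7*sin(k)^2 + sin(k) + 3)^2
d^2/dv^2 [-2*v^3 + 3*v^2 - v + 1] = 6 - 12*v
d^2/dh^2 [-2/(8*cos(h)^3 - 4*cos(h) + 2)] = 2*((18*sin(h)^2 - 5)*(cos(h) + cos(3*h) + 1)*cos(h) - 4*(6*cos(h)^2 - 1)^2*sin(h)^2)/(cos(h) + cos(3*h) + 1)^3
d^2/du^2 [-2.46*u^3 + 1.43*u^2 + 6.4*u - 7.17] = 2.86 - 14.76*u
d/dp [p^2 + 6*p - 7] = 2*p + 6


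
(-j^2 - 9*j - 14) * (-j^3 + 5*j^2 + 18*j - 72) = j^5 + 4*j^4 - 49*j^3 - 160*j^2 + 396*j + 1008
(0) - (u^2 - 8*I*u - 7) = -u^2 + 8*I*u + 7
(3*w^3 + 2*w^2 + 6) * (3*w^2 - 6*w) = 9*w^5 - 12*w^4 - 12*w^3 + 18*w^2 - 36*w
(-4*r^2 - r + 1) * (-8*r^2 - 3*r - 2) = 32*r^4 + 20*r^3 + 3*r^2 - r - 2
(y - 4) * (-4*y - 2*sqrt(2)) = -4*y^2 - 2*sqrt(2)*y + 16*y + 8*sqrt(2)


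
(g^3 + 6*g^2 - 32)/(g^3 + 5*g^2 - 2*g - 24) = (g + 4)/(g + 3)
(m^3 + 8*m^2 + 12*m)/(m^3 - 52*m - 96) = m/(m - 8)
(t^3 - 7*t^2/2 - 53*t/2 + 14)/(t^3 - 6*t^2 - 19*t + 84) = (t - 1/2)/(t - 3)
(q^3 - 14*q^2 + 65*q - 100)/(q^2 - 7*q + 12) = (q^2 - 10*q + 25)/(q - 3)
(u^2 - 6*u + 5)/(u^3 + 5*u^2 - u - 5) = (u - 5)/(u^2 + 6*u + 5)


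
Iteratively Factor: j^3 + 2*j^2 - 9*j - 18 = (j + 3)*(j^2 - j - 6) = (j + 2)*(j + 3)*(j - 3)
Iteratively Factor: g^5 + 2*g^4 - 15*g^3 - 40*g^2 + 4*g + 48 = (g + 2)*(g^4 - 15*g^2 - 10*g + 24) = (g - 1)*(g + 2)*(g^3 + g^2 - 14*g - 24) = (g - 4)*(g - 1)*(g + 2)*(g^2 + 5*g + 6) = (g - 4)*(g - 1)*(g + 2)*(g + 3)*(g + 2)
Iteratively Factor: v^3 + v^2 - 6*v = (v - 2)*(v^2 + 3*v) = v*(v - 2)*(v + 3)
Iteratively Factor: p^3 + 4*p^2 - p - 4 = (p + 4)*(p^2 - 1) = (p - 1)*(p + 4)*(p + 1)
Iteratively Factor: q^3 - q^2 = (q)*(q^2 - q) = q*(q - 1)*(q)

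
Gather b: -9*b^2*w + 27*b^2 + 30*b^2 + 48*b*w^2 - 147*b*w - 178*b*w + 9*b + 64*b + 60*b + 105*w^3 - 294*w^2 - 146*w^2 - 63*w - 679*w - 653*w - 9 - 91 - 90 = b^2*(57 - 9*w) + b*(48*w^2 - 325*w + 133) + 105*w^3 - 440*w^2 - 1395*w - 190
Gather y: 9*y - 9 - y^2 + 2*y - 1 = -y^2 + 11*y - 10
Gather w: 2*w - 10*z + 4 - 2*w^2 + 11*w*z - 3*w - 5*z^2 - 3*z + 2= -2*w^2 + w*(11*z - 1) - 5*z^2 - 13*z + 6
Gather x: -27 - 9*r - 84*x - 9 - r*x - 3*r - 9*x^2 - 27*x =-12*r - 9*x^2 + x*(-r - 111) - 36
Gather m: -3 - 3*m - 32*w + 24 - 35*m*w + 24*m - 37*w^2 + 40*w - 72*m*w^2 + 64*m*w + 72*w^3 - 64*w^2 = m*(-72*w^2 + 29*w + 21) + 72*w^3 - 101*w^2 + 8*w + 21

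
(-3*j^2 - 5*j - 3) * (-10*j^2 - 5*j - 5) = 30*j^4 + 65*j^3 + 70*j^2 + 40*j + 15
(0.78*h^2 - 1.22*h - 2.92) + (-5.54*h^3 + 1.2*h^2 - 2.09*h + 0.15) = -5.54*h^3 + 1.98*h^2 - 3.31*h - 2.77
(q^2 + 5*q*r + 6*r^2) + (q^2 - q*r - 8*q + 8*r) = 2*q^2 + 4*q*r - 8*q + 6*r^2 + 8*r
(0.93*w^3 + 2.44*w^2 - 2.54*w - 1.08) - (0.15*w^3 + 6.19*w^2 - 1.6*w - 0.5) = 0.78*w^3 - 3.75*w^2 - 0.94*w - 0.58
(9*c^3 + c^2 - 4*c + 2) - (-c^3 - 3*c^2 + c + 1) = 10*c^3 + 4*c^2 - 5*c + 1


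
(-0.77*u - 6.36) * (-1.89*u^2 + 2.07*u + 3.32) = 1.4553*u^3 + 10.4265*u^2 - 15.7216*u - 21.1152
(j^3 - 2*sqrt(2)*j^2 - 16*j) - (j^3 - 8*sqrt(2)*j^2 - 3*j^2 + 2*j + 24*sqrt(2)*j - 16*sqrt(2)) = 3*j^2 + 6*sqrt(2)*j^2 - 24*sqrt(2)*j - 18*j + 16*sqrt(2)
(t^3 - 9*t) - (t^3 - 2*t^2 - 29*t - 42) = 2*t^2 + 20*t + 42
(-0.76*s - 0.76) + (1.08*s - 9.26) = 0.32*s - 10.02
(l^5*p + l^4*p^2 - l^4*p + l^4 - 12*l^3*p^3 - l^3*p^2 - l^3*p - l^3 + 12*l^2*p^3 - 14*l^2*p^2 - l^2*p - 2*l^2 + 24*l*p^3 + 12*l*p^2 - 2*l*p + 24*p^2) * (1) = l^5*p + l^4*p^2 - l^4*p + l^4 - 12*l^3*p^3 - l^3*p^2 - l^3*p - l^3 + 12*l^2*p^3 - 14*l^2*p^2 - l^2*p - 2*l^2 + 24*l*p^3 + 12*l*p^2 - 2*l*p + 24*p^2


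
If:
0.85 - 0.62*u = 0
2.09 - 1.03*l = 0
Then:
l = 2.03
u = 1.37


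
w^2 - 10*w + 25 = (w - 5)^2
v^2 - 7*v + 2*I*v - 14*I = (v - 7)*(v + 2*I)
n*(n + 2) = n^2 + 2*n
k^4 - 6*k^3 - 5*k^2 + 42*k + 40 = (k - 5)*(k - 4)*(k + 1)*(k + 2)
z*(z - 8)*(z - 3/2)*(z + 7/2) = z^4 - 6*z^3 - 85*z^2/4 + 42*z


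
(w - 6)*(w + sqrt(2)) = w^2 - 6*w + sqrt(2)*w - 6*sqrt(2)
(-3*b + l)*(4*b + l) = -12*b^2 + b*l + l^2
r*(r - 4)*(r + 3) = r^3 - r^2 - 12*r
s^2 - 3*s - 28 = (s - 7)*(s + 4)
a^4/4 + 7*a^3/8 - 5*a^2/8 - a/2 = a*(a/4 + 1)*(a - 1)*(a + 1/2)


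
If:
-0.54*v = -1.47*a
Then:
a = 0.36734693877551*v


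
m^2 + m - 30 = (m - 5)*(m + 6)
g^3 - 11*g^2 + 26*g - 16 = (g - 8)*(g - 2)*(g - 1)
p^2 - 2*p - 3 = (p - 3)*(p + 1)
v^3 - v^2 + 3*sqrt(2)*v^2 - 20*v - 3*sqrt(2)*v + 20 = (v - 1)*(v - 2*sqrt(2))*(v + 5*sqrt(2))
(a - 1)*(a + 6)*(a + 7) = a^3 + 12*a^2 + 29*a - 42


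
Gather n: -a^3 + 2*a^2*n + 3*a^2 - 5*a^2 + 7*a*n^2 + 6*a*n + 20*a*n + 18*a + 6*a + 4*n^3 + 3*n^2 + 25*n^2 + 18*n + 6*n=-a^3 - 2*a^2 + 24*a + 4*n^3 + n^2*(7*a + 28) + n*(2*a^2 + 26*a + 24)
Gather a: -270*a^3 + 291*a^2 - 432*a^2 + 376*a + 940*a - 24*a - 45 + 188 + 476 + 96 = -270*a^3 - 141*a^2 + 1292*a + 715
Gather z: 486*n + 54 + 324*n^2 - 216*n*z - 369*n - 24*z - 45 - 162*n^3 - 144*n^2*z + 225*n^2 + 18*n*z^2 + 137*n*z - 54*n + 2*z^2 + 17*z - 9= -162*n^3 + 549*n^2 + 63*n + z^2*(18*n + 2) + z*(-144*n^2 - 79*n - 7)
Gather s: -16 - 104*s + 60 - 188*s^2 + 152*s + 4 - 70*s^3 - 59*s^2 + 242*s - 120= -70*s^3 - 247*s^2 + 290*s - 72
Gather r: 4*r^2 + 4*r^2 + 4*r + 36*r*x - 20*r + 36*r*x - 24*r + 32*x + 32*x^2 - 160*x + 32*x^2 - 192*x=8*r^2 + r*(72*x - 40) + 64*x^2 - 320*x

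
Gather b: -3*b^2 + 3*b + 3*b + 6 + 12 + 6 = -3*b^2 + 6*b + 24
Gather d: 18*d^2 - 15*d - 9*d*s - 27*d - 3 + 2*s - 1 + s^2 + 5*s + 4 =18*d^2 + d*(-9*s - 42) + s^2 + 7*s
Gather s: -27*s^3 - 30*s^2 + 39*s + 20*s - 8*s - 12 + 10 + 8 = -27*s^3 - 30*s^2 + 51*s + 6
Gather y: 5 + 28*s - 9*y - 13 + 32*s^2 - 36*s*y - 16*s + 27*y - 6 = 32*s^2 + 12*s + y*(18 - 36*s) - 14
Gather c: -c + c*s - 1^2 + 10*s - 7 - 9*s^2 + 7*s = c*(s - 1) - 9*s^2 + 17*s - 8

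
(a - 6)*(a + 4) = a^2 - 2*a - 24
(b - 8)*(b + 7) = b^2 - b - 56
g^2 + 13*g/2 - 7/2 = (g - 1/2)*(g + 7)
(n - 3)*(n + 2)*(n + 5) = n^3 + 4*n^2 - 11*n - 30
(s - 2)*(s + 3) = s^2 + s - 6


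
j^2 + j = j*(j + 1)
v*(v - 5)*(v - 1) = v^3 - 6*v^2 + 5*v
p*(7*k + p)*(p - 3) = 7*k*p^2 - 21*k*p + p^3 - 3*p^2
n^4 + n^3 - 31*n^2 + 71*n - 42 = (n - 3)*(n - 2)*(n - 1)*(n + 7)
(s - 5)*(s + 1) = s^2 - 4*s - 5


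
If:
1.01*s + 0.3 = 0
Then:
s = -0.30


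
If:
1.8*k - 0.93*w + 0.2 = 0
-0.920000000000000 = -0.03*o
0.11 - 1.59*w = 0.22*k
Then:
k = -0.07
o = 30.67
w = 0.08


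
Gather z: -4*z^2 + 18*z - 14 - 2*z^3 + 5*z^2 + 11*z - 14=-2*z^3 + z^2 + 29*z - 28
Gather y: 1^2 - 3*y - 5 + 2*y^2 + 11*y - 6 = 2*y^2 + 8*y - 10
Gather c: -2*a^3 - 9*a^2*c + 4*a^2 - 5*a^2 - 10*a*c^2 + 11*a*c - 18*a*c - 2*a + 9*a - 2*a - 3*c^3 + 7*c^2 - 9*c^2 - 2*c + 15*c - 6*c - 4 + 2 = -2*a^3 - a^2 + 5*a - 3*c^3 + c^2*(-10*a - 2) + c*(-9*a^2 - 7*a + 7) - 2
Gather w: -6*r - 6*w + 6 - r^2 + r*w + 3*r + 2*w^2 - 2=-r^2 - 3*r + 2*w^2 + w*(r - 6) + 4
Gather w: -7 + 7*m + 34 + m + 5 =8*m + 32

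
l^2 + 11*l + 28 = (l + 4)*(l + 7)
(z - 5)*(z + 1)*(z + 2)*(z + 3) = z^4 + z^3 - 19*z^2 - 49*z - 30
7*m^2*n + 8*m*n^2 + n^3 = n*(m + n)*(7*m + n)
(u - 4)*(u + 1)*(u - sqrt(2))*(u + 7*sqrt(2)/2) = u^4 - 3*u^3 + 5*sqrt(2)*u^3/2 - 11*u^2 - 15*sqrt(2)*u^2/2 - 10*sqrt(2)*u + 21*u + 28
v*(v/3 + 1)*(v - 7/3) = v^3/3 + 2*v^2/9 - 7*v/3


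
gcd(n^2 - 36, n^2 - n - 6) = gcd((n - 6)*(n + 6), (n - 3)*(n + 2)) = 1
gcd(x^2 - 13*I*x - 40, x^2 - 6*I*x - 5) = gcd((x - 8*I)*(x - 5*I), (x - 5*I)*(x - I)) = x - 5*I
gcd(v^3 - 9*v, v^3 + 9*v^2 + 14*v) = v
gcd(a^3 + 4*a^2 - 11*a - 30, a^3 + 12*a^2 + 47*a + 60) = a + 5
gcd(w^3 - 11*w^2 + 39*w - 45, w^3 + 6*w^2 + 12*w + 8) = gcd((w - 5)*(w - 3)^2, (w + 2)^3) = 1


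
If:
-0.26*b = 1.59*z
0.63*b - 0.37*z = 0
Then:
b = 0.00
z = 0.00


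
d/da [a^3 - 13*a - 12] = 3*a^2 - 13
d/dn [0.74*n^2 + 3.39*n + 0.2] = 1.48*n + 3.39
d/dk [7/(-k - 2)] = 7/(k + 2)^2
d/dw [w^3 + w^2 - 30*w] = 3*w^2 + 2*w - 30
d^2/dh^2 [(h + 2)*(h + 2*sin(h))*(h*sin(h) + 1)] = -h^3*sin(h) - 2*h^2*sin(h) + 6*h^2*cos(h) + 4*h^2*cos(2*h) + 4*h*sin(h) + 8*sqrt(2)*h*sin(2*h + pi/4) + 8*h*cos(h) + 8*sin(2*h) + 4*cos(h) - 2*cos(2*h) + 4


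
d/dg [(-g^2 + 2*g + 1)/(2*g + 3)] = 2*(-g^2 - 3*g + 2)/(4*g^2 + 12*g + 9)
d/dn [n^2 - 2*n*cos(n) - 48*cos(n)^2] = 2*n*sin(n) + 2*n + 48*sin(2*n) - 2*cos(n)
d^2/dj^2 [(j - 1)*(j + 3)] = 2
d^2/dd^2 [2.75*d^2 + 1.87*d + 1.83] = 5.50000000000000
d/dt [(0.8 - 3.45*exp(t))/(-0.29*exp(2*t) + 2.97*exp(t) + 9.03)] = (-1.0005*exp(2*t) + 0.464*exp(t) - 33.5295)*exp(t)/(0.0841*exp(4*t) - 1.7226*exp(3*t) + 3.5835*exp(2*t) + 53.6382*exp(t) + 81.5409)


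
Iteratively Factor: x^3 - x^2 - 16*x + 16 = (x - 4)*(x^2 + 3*x - 4) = (x - 4)*(x - 1)*(x + 4)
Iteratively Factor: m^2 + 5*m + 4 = (m + 1)*(m + 4)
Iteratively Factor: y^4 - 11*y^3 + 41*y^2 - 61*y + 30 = (y - 3)*(y^3 - 8*y^2 + 17*y - 10) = (y - 5)*(y - 3)*(y^2 - 3*y + 2) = (y - 5)*(y - 3)*(y - 1)*(y - 2)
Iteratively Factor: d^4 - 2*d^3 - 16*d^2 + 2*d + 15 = (d + 1)*(d^3 - 3*d^2 - 13*d + 15) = (d - 1)*(d + 1)*(d^2 - 2*d - 15) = (d - 1)*(d + 1)*(d + 3)*(d - 5)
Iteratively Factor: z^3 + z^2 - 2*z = (z)*(z^2 + z - 2) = z*(z + 2)*(z - 1)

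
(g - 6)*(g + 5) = g^2 - g - 30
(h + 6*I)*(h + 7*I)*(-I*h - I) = -I*h^3 + 13*h^2 - I*h^2 + 13*h + 42*I*h + 42*I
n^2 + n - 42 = (n - 6)*(n + 7)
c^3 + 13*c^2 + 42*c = c*(c + 6)*(c + 7)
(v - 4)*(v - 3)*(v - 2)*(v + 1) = v^4 - 8*v^3 + 17*v^2 + 2*v - 24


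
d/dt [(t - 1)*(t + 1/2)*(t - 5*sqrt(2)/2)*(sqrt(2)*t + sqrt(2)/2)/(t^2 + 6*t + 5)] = sqrt(2)*(2*t + 1)*(-2*(t - 1)*(t + 3)*(2*t + 1)*(2*t - 5*sqrt(2)) + 2*(t - 1)*(6*t - 10*sqrt(2) + 1)*(t^2 + 6*t + 5) + (2*t + 1)*(2*t - 5*sqrt(2))*(t^2 + 6*t + 5))/(8*(t^2 + 6*t + 5)^2)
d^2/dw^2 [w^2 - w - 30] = 2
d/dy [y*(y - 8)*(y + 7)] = 3*y^2 - 2*y - 56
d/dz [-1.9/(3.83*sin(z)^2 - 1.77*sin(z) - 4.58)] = (14.554*sin(z) - 3.363)*cos(z)/(-3.83*sin(z)^2 + 1.77*sin(z) + 4.58)^2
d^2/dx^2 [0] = 0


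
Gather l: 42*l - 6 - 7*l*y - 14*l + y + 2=l*(28 - 7*y) + y - 4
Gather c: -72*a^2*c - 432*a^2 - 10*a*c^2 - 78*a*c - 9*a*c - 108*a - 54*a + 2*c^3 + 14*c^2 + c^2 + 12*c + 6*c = -432*a^2 - 162*a + 2*c^3 + c^2*(15 - 10*a) + c*(-72*a^2 - 87*a + 18)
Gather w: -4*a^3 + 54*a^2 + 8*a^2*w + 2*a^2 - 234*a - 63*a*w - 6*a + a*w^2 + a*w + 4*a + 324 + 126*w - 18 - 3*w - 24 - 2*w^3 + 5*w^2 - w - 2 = -4*a^3 + 56*a^2 - 236*a - 2*w^3 + w^2*(a + 5) + w*(8*a^2 - 62*a + 122) + 280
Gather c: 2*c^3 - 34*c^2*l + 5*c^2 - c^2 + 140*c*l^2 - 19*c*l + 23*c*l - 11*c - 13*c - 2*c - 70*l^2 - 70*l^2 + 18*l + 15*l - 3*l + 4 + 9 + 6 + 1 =2*c^3 + c^2*(4 - 34*l) + c*(140*l^2 + 4*l - 26) - 140*l^2 + 30*l + 20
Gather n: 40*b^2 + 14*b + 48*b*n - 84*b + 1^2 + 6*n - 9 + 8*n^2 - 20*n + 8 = 40*b^2 - 70*b + 8*n^2 + n*(48*b - 14)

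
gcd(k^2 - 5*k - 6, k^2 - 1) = k + 1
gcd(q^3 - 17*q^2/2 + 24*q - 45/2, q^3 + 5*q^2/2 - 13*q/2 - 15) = q - 5/2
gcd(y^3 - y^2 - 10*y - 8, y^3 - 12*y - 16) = y^2 - 2*y - 8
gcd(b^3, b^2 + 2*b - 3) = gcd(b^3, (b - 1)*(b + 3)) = 1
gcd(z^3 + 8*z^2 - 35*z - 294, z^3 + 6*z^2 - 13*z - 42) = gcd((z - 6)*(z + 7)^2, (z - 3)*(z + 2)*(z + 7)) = z + 7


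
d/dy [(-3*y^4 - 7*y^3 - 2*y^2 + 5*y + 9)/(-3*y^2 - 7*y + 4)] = (18*y^5 + 84*y^4 + 50*y^3 - 55*y^2 + 38*y + 83)/(9*y^4 + 42*y^3 + 25*y^2 - 56*y + 16)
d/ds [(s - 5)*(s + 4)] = 2*s - 1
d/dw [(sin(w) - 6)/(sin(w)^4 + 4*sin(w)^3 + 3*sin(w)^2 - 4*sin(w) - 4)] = (-3*sin(w)^3 + 22*sin(w)^2 + 25*sin(w) - 14)/((sin(w) + 2)^3*cos(w)^3)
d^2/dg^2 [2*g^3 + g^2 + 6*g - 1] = 12*g + 2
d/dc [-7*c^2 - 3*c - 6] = -14*c - 3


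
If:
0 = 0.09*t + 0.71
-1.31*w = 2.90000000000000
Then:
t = -7.89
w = -2.21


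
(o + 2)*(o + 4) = o^2 + 6*o + 8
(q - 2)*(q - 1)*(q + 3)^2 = q^4 + 3*q^3 - 7*q^2 - 15*q + 18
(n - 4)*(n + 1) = n^2 - 3*n - 4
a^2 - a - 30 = (a - 6)*(a + 5)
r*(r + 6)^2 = r^3 + 12*r^2 + 36*r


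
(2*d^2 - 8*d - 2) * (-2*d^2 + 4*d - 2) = -4*d^4 + 24*d^3 - 32*d^2 + 8*d + 4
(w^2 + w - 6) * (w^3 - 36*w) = w^5 + w^4 - 42*w^3 - 36*w^2 + 216*w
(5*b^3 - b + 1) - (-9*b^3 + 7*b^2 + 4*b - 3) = 14*b^3 - 7*b^2 - 5*b + 4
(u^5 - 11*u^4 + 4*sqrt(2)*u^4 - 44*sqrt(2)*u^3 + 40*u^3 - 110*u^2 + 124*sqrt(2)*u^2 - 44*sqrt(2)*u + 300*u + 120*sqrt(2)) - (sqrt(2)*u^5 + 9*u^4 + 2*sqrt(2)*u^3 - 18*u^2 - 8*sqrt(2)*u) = -sqrt(2)*u^5 + u^5 - 20*u^4 + 4*sqrt(2)*u^4 - 46*sqrt(2)*u^3 + 40*u^3 - 92*u^2 + 124*sqrt(2)*u^2 - 36*sqrt(2)*u + 300*u + 120*sqrt(2)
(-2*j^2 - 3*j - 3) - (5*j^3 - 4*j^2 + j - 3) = -5*j^3 + 2*j^2 - 4*j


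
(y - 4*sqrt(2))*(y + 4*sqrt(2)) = y^2 - 32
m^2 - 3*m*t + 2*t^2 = (m - 2*t)*(m - t)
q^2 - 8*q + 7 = (q - 7)*(q - 1)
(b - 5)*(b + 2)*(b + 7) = b^3 + 4*b^2 - 31*b - 70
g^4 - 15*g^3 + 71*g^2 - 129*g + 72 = (g - 8)*(g - 3)^2*(g - 1)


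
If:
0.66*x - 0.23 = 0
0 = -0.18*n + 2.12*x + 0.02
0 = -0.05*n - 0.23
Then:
No Solution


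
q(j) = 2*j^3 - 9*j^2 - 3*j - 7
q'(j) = 6*j^2 - 18*j - 3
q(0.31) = -8.74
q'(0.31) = -8.00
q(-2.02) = -54.15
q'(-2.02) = 57.84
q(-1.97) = -51.31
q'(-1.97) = 55.75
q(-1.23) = -20.65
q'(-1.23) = 28.22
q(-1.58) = -32.62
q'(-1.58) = 40.42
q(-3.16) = -150.50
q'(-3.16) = 113.79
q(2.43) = -38.74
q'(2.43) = -11.31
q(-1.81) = -42.91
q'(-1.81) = 49.24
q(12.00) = 2117.00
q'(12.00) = 645.00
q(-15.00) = -8737.00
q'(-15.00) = 1617.00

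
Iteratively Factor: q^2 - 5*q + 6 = (q - 2)*(q - 3)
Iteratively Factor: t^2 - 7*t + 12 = (t - 4)*(t - 3)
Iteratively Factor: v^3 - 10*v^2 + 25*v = (v)*(v^2 - 10*v + 25) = v*(v - 5)*(v - 5)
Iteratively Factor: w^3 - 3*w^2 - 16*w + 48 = (w + 4)*(w^2 - 7*w + 12) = (w - 3)*(w + 4)*(w - 4)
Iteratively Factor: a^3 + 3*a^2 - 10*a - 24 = (a - 3)*(a^2 + 6*a + 8) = (a - 3)*(a + 2)*(a + 4)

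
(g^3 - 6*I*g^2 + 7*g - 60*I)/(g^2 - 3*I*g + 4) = (g^2 - 2*I*g + 15)/(g + I)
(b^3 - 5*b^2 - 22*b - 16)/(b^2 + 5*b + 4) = (b^2 - 6*b - 16)/(b + 4)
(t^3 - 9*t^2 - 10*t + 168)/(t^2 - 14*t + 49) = (t^2 - 2*t - 24)/(t - 7)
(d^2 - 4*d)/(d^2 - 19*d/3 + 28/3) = 3*d/(3*d - 7)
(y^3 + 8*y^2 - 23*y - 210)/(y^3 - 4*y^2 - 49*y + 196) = (y^2 + y - 30)/(y^2 - 11*y + 28)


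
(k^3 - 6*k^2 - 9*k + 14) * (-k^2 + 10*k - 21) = -k^5 + 16*k^4 - 72*k^3 + 22*k^2 + 329*k - 294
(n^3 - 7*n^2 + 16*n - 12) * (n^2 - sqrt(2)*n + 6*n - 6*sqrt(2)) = n^5 - sqrt(2)*n^4 - n^4 - 26*n^3 + sqrt(2)*n^3 + 26*sqrt(2)*n^2 + 84*n^2 - 84*sqrt(2)*n - 72*n + 72*sqrt(2)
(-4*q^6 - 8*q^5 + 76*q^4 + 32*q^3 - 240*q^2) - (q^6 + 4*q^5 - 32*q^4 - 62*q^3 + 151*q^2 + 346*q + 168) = -5*q^6 - 12*q^5 + 108*q^4 + 94*q^3 - 391*q^2 - 346*q - 168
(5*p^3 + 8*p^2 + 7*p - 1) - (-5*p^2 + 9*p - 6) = 5*p^3 + 13*p^2 - 2*p + 5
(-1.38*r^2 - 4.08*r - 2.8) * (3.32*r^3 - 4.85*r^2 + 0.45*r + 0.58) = -4.5816*r^5 - 6.8526*r^4 + 9.871*r^3 + 10.9436*r^2 - 3.6264*r - 1.624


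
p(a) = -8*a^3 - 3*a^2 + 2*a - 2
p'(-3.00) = -196.00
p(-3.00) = 181.00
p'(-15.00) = -5308.00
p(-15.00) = 26293.00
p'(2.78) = -200.16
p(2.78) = -191.50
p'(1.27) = -44.33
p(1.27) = -20.69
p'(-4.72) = -504.36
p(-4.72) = 762.96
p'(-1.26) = -28.54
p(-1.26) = 6.72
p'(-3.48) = -267.77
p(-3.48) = 291.86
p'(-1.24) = -27.46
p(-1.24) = 6.16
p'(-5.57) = -709.18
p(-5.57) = 1276.25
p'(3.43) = -300.94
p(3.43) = -353.26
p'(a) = -24*a^2 - 6*a + 2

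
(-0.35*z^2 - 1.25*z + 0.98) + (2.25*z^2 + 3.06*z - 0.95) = 1.9*z^2 + 1.81*z + 0.03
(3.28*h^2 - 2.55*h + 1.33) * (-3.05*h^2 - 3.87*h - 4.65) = -10.004*h^4 - 4.9161*h^3 - 9.44*h^2 + 6.7104*h - 6.1845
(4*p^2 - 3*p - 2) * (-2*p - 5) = -8*p^3 - 14*p^2 + 19*p + 10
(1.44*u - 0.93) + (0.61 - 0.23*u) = 1.21*u - 0.32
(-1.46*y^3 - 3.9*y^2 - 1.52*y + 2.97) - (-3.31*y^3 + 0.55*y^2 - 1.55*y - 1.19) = 1.85*y^3 - 4.45*y^2 + 0.03*y + 4.16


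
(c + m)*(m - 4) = c*m - 4*c + m^2 - 4*m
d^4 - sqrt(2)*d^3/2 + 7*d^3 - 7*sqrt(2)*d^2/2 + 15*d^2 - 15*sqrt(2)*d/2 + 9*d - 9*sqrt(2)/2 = (d + 1)*(d + 3)^2*(d - sqrt(2)/2)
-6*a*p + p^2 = p*(-6*a + p)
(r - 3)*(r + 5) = r^2 + 2*r - 15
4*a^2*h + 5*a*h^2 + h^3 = h*(a + h)*(4*a + h)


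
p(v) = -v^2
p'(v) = -2*v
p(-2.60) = -6.76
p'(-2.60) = 5.20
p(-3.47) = -12.04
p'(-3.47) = 6.94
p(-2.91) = -8.47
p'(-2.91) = 5.82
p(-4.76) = -22.66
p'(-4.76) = 9.52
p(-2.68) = -7.18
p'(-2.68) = 5.36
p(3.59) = -12.89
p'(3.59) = -7.18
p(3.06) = -9.36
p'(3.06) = -6.12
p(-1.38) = -1.90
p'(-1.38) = 2.76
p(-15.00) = -225.00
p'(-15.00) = 30.00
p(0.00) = 0.00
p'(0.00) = 0.00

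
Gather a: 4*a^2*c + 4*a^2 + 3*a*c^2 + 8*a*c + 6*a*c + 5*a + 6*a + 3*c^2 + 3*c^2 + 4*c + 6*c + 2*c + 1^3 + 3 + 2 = a^2*(4*c + 4) + a*(3*c^2 + 14*c + 11) + 6*c^2 + 12*c + 6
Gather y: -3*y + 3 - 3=-3*y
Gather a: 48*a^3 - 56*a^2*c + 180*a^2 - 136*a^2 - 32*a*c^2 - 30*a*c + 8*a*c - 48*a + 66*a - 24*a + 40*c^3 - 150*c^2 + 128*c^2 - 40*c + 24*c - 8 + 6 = 48*a^3 + a^2*(44 - 56*c) + a*(-32*c^2 - 22*c - 6) + 40*c^3 - 22*c^2 - 16*c - 2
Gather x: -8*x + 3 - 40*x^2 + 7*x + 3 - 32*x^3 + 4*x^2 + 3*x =-32*x^3 - 36*x^2 + 2*x + 6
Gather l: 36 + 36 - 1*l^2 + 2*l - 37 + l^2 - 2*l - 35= 0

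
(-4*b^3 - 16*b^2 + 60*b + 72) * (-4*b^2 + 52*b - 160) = 16*b^5 - 144*b^4 - 432*b^3 + 5392*b^2 - 5856*b - 11520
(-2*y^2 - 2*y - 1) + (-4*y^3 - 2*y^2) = -4*y^3 - 4*y^2 - 2*y - 1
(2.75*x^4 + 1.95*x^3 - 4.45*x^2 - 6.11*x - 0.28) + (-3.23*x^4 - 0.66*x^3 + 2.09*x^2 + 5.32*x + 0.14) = -0.48*x^4 + 1.29*x^3 - 2.36*x^2 - 0.79*x - 0.14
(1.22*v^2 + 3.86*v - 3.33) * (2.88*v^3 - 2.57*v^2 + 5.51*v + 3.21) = 3.5136*v^5 + 7.9814*v^4 - 12.7884*v^3 + 33.7429*v^2 - 5.9577*v - 10.6893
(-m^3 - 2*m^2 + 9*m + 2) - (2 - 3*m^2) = -m^3 + m^2 + 9*m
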